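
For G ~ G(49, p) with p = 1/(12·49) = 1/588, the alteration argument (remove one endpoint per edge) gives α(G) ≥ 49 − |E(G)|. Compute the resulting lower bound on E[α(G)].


E[|E(G)|] = C(49, 2)·p = 1176 · (1/588) = 2.
E[α(G)] ≥ n − E[|E(G)|] = 49 − 2 = 47.
Numerically: ≈ 47.0000.
(This is only a lower bound; the true E[α(G)] may be larger.)

E[α(G)] ≥ 47 ≈ 47.0000.


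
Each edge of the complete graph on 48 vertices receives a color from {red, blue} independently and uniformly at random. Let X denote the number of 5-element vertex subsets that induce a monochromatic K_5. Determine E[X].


Let X = Σ_S X_S over the C(48, 5) = 1712304 subsets S of size 5, where X_S = 1 if the K_5 on S is monochromatic.
For a fixed S, the K_5 on S has C(5, 2) = 10 edges. P[all 10 edges red] = (1/2)^10, and likewise for blue, so P[monochromatic] = 2·(1/2)^10 = 2^{1 − 10} = 1/512.
By linearity: E[X] = C(48, 5) · 2^{1 − 10} = 1712304 · 1/512 = 107019/32.
Numerically: E[X] ≈ 3344.344.

E[X] = C(48,5)·2^(1−C(5,2)) = 107019/32 ≈ 3344.344.


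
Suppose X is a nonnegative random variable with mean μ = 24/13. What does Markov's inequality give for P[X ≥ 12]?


μ = E[X] = 24/13, a = 12.
Markov: P[X ≥ 12] ≤ μ/a = (24/13)/12 = 2/13.
Numerically: ≈ 0.154.
(Since a = 12 > μ = 1.846, the bound 2/13 is < 1 and informative.)

P[X ≥ 12] ≤ 2/13 ≈ 0.154.


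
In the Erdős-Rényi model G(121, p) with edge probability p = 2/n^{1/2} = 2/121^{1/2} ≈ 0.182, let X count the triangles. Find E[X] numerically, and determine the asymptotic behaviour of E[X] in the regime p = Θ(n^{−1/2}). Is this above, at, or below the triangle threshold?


Number of potential triangles: C(121, 3) = 287980.
Each occurs with probability p³ ≈ (0.182)³ ≈ 6.01052e-03.
By linearity: E[X] = C(121, 3)·p³ ≈ 287980 · 6.01052e-03 ≈ 1730.909.
Since α = 1/2 < 1, p = c/n^{1/2} ≫ 1/n is above the triangle threshold p ~ 1/n. Asymptotically E[X] ~ (c³/6)·n^{3(1−α)} = (2³/6)·n^{1.5} → ∞; triangles are abundant w.h.p.

E[X] ≈ 1730.909; in regime p = Θ(1/n^{1/2}) E[X] diverges (above the triangle threshold p ~ 1/n).


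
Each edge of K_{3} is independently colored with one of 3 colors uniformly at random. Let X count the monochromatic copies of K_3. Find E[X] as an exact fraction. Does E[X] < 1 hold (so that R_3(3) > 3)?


E[X] = C(3, 3) · 3^{1 − 3} = 1 · 3^{−2} = 1/9.
As a reduced fraction: E[X] = 1/9 ≈ 0.111111.
Is E[X] < 1? YES.
Since E[X] < 1, there exists a 3-coloring of K_{3} with no monochromatic K_3; hence R_3(3) > 3.

E[X] = 1/9 ≈ 0.111111; E[X] < 1, so R_3(3) > 3.


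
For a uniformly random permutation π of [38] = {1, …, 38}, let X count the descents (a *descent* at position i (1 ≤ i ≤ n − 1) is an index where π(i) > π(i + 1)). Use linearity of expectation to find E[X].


Write X = Σ X_I over i = 1, …, 37, with X_I the indicator of one descent.
There are 37 indicators.
For each fixed i, the pair (π(i), π(i+1)) is a uniformly random ordered pair of distinct values from {1, …, 38}; by symmetry P[π(i) > π(i+1)] = 1/2.
By linearity: E[X] = 37 · (1/2) = (38 − 1) · (1/2) = 37/2 ≈ 18.500000.

E[X] = 37/2 = 18.500000.


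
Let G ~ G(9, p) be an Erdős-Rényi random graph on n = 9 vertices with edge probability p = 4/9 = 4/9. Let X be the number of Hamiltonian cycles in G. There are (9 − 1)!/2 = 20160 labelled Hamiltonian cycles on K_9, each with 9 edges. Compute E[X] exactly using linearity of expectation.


K_9 has (9 − 1)!/2 = 20160 labelled Hamiltonian cycles.
For each such Hamiltonian cycle H, let X_H = 1 if all 9 edges of H are present in G. Then P[X_H = 1] = p^{9} = (4/9)^{9} = 262144/387420489.
By linearity of expectation: E[X] = Σ_H E[X_H] = 20160 · p^{9} = 20160 · 262144/387420489 = 587202560/43046721.
Numerically: E[X] ≈ 13.641.

E[X] = 20160 · (4/9)^{9} = 587202560/43046721 ≈ 13.641.


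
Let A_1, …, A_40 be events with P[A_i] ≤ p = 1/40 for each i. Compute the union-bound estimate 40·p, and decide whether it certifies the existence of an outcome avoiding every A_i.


Union bound: P[∪_{i=1}^{40} A_i] ≤ Σ_i P[A_i] ≤ 40·p = 40·(1/40) = 1.
Numerically: 1 ≈ 1.000.
Is 1 < 1? NO.
Since the bound 1 is ≥ 1, the union bound is uninformative here; it does NOT by itself certify existence.

40·p = 1 ≈ 1.000; existence NOT certified by the union bound.


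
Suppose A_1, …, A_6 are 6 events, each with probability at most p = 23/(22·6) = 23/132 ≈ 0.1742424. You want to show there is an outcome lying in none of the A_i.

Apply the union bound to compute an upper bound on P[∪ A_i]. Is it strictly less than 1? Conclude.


Union bound: P[∪_{i=1}^{6} A_i] ≤ Σ_i P[A_i] ≤ 6·p = 6·(23/132) = 23/22.
Numerically: 23/22 ≈ 1.0454545.
Is 23/22 < 1? NO.
Since the bound 23/22 is ≥ 1, the union bound is uninformative here; it does NOT by itself certify existence.

6·p = 23/22 ≈ 1.0454545; existence NOT certified by the union bound.


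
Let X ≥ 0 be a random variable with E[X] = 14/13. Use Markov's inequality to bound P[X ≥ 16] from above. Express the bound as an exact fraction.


μ = E[X] = 14/13, a = 16.
Markov: P[X ≥ 16] ≤ μ/a = (14/13)/16 = 7/104.
Numerically: ≈ 0.06731.
(Since a = 16 > μ = 1.07692, the bound 7/104 is < 1 and informative.)

P[X ≥ 16] ≤ 7/104 ≈ 0.06731.


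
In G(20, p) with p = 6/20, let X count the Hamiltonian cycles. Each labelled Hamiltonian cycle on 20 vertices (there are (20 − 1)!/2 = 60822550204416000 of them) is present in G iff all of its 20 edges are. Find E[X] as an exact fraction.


K_20 has (20 − 1)!/2 = 60822550204416000 labelled Hamiltonian cycles.
For each such Hamiltonian cycle H, let X_H = 1 if all 20 edges of H are present in G. Then P[X_H = 1] = p^{20} = (3/10)^{20} = 3486784401/100000000000000000000.
By linearity of expectation: E[X] = Σ_H E[X_H] = 60822550204416000 · p^{20} = 60822550204416000 · 3486784401/100000000000000000000 = 51776152168407487821/24414062500000.
Numerically: E[X] ≈ 2.121e+06.

E[X] = 60822550204416000 · (3/10)^{20} = 51776152168407487821/24414062500000 ≈ 2.121e+06.


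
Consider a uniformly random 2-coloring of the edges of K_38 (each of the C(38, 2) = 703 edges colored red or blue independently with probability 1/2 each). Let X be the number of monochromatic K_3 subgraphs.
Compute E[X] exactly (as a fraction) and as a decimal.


Let X = Σ_S X_S over the C(38, 3) = 8436 subsets S of size 3, where X_S = 1 if the K_3 on S is monochromatic.
For a fixed S, the K_3 on S has C(3, 2) = 3 edges. P[all 3 edges red] = (1/2)^3, and likewise for blue, so P[monochromatic] = 2·(1/2)^3 = 2^{1 − 3} = 1/4.
By linearity: E[X] = C(38, 3) · 2^{1 − 3} = 8436 · 1/4 = 2109.
Numerically: E[X] ≈ 2109.00000.

E[X] = C(38,3)·2^(1−C(3,2)) = 2109 ≈ 2109.00000.


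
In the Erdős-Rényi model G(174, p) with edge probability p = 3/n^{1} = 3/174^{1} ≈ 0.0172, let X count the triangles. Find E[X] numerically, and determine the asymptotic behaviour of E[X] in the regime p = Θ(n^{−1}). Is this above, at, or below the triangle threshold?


Number of potential triangles: C(174, 3) = 862924.
Each occurs with probability p³ ≈ (0.0172)³ ≈ 5.12526e-06.
By linearity: E[X] = C(174, 3)·p³ ≈ 862924 · 5.12526e-06 ≈ 4.423.
Here α = 1, so p = 3/n is exactly at the triangle threshold p ~ 1/n. Asymptotically E[X] → c³/6 = 3³/6 = 9/2 ≈ 4.500, a bounded constant. In this regime the triangle count is asymptotically Poisson(c³/6).

E[X] ≈ 4.423; in regime p = Θ(1/n^{1}) E[X] stays bounded (at the triangle threshold p ~ 1/n).


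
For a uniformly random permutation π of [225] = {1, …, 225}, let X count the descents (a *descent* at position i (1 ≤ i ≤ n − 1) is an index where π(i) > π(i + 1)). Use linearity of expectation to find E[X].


Write X = Σ X_I over i = 1, …, 224, with X_I the indicator of one descent.
There are 224 indicators.
For each fixed i, the pair (π(i), π(i+1)) is a uniformly random ordered pair of distinct values from {1, …, 225}; by symmetry P[π(i) > π(i+1)] = 1/2.
By linearity: E[X] = 224 · (1/2) = (225 − 1) · (1/2) = 112 ≈ 112.00000.

E[X] = 112 = 112.00000.


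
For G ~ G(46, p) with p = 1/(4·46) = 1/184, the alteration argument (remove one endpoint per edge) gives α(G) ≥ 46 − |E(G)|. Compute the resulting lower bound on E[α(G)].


E[|E(G)|] = C(46, 2)·p = 1035 · (1/184) = 45/8.
E[α(G)] ≥ n − E[|E(G)|] = 46 − 45/8 = 323/8.
Numerically: ≈ 40.3750.
(This is only a lower bound; the true E[α(G)] may be larger.)

E[α(G)] ≥ 323/8 ≈ 40.3750.


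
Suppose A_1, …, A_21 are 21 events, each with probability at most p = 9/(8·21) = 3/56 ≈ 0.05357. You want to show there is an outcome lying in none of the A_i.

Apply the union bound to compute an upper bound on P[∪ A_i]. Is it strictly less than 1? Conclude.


Union bound: P[∪_{i=1}^{21} A_i] ≤ Σ_i P[A_i] ≤ 21·p = 21·(3/56) = 9/8.
Numerically: 9/8 ≈ 1.12500.
Is 9/8 < 1? NO.
Since the bound 9/8 is ≥ 1, the union bound is uninformative here; it does NOT by itself certify existence.

21·p = 9/8 ≈ 1.12500; existence NOT certified by the union bound.


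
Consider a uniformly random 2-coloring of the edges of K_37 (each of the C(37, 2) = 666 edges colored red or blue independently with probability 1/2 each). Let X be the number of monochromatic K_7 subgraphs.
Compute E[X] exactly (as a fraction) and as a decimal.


Let X = Σ_S X_S over the C(37, 7) = 10295472 subsets S of size 7, where X_S = 1 if the K_7 on S is monochromatic.
For a fixed S, the K_7 on S has C(7, 2) = 21 edges. P[all 21 edges red] = (1/2)^21, and likewise for blue, so P[monochromatic] = 2·(1/2)^21 = 2^{1 − 21} = 1/1048576.
By linearity of expectation: E[X] = C(37, 7) · 2^{1 − 21} = 10295472 · 1/1048576 = 643467/65536.
Numerically: E[X] ≈ 9.819.

E[X] = C(37,7)·2^(1−C(7,2)) = 643467/65536 ≈ 9.819.


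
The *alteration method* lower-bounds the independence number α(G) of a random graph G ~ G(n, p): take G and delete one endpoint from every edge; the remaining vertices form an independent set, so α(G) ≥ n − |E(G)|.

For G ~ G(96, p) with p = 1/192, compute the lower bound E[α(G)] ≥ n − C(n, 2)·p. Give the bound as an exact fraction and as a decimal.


E[|E(G)|] = C(96, 2)·p = 4560 · (1/192) = 95/4.
E[α(G)] ≥ n − E[|E(G)|] = 96 − 95/4 = 289/4.
Numerically: ≈ 72.25000.
(This is only a lower bound; the true E[α(G)] may be larger.)

E[α(G)] ≥ 289/4 ≈ 72.25000.


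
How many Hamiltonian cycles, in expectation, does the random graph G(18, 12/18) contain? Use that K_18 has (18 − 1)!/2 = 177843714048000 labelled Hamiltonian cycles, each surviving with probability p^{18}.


K_18 has (18 − 1)!/2 = 177843714048000 labelled Hamiltonian cycles.
For each such Hamiltonian cycle H, let X_H = 1 if all 18 edges of H are present in G. Then P[X_H = 1] = p^{18} = (2/3)^{18} = 262144/387420489.
By linearity: E[X] = Σ_H E[X_H] = 177843714048000 · p^{18} = 177843714048000 · 262144/387420489 = 63951526166528000/531441.
Numerically: E[X] ≈ 1.2e+11.

E[X] = 177843714048000 · (2/3)^{18} = 63951526166528000/531441 ≈ 1.2e+11.


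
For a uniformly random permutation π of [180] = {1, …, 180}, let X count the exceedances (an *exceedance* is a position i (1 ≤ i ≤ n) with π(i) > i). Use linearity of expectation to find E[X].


Write X = Σ_{i=1}^{180} X_i, where X_i = 1_{π(i) > i}.
For each fixed i, π(i) is uniform over {1, …, 180} (marginal of a uniform permutation), so P[π(i) > i] = (n − i)/n. Summing: Σ_{i=1}^{180} (n − i)/n = (0 + 1 + … + 179)/180 = 180(180 − 1)/(2·180) = (180 − 1)/2.
Hence E[X] = Σ_{i=1}^{180} (180 − i)/180 = 179/2 ≈ 89.50000.

E[X] = 179/2 = 89.50000.


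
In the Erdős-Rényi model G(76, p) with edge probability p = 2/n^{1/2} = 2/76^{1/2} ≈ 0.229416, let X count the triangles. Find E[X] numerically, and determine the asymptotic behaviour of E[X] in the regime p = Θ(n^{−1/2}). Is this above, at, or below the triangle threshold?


Number of potential triangles: C(76, 3) = 70300.
Each occurs with probability p³ ≈ (0.229416)³ ≈ 1.20745123e-02.
By linearity: E[X] = C(76, 3)·p³ ≈ 70300 · 1.20745123e-02 ≈ 848.838215.
Since α = 1/2 < 1, p = c/n^{1/2} ≫ 1/n is above the triangle threshold p ~ 1/n. Asymptotically E[X] ~ (c³/6)·n^{3(1−α)} = (2³/6)·n^{1.5} → ∞; triangles are abundant w.h.p.

E[X] ≈ 848.838215; in regime p = Θ(1/n^{1/2}) E[X] diverges (above the triangle threshold p ~ 1/n).


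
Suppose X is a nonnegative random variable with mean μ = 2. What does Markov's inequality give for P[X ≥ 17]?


μ = E[X] = 2, a = 17.
Markov: P[X ≥ 17] ≤ μ/a = (2)/17 = 2/17.
Numerically: ≈ 0.118.
(Since a = 17 > μ = 2.000, the bound 2/17 is < 1 and informative.)

P[X ≥ 17] ≤ 2/17 ≈ 0.118.


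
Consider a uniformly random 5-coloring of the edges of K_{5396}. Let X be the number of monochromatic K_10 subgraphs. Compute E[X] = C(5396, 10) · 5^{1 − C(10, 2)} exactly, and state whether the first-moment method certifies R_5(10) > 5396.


E[X] = C(5396, 10) · 5^{1 − 45} = 5719162629614115244962800316916 · 5^{−44} = 5719162629614115244962800316916/5684341886080801486968994140625.
As a reduced fraction: E[X] = 5719162629614115244962800316916/5684341886080801486968994140625 ≈ 1.006126.
Is E[X] < 1? NO.
Since E[X] ≥ 1, the first-moment bound is inconclusive at n = 5396; it does NOT by itself certify R_5(10) > 5396.

E[X] = 5719162629614115244962800316916/5684341886080801486968994140625 ≈ 1.006126; E[X] ≥ 1; first-moment method inconclusive here.


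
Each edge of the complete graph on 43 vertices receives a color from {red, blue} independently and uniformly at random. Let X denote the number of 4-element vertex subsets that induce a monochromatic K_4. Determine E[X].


Let X = Σ_S X_S over the C(43, 4) = 123410 subsets S of size 4, where X_S = 1 if the K_4 on S is monochromatic.
For a fixed S, the K_4 on S has C(4, 2) = 6 edges. P[all 6 edges red] = (1/2)^6, and likewise for blue, so P[monochromatic] = 2·(1/2)^6 = 2^{1 − 6} = 1/32.
Summing: E[X] = C(43, 4) · 2^{1 − 6} = 123410 · 1/32 = 61705/16.
Numerically: E[X] ≈ 3856.562.

E[X] = C(43,4)·2^(1−C(4,2)) = 61705/16 ≈ 3856.562.


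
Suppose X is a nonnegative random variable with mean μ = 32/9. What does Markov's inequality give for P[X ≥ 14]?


μ = E[X] = 32/9, a = 14.
Markov: P[X ≥ 14] ≤ μ/a = (32/9)/14 = 16/63.
Numerically: ≈ 0.253968.
(Since a = 14 > μ = 3.555556, the bound 16/63 is < 1 and informative.)

P[X ≥ 14] ≤ 16/63 ≈ 0.253968.


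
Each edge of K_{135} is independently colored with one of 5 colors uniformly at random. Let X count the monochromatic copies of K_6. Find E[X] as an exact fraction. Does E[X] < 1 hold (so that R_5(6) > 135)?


E[X] = C(135, 6) · 5^{1 − 15} = 7511839335 · 5^{−14} = 7511839335/6103515625.
As a reduced fraction: E[X] = 1502367867/1220703125 ≈ 1.2307398.
Is E[X] < 1? NO.
Since E[X] ≥ 1, the first-moment bound is inconclusive at n = 135; it does NOT by itself certify R_5(6) > 135.

E[X] = 1502367867/1220703125 ≈ 1.2307398; E[X] ≥ 1; first-moment method inconclusive here.


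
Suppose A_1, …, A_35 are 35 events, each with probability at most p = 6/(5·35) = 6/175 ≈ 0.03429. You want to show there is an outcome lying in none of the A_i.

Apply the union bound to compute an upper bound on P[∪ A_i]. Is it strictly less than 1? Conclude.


Union bound: P[∪_{i=1}^{35} A_i] ≤ Σ_i P[A_i] ≤ 35·p = 35·(6/175) = 6/5.
Numerically: 6/5 ≈ 1.20000.
Is 6/5 < 1? NO.
Since the bound 6/5 is ≥ 1, the union bound is uninformative here; it does NOT by itself certify existence.

35·p = 6/5 ≈ 1.20000; existence NOT certified by the union bound.


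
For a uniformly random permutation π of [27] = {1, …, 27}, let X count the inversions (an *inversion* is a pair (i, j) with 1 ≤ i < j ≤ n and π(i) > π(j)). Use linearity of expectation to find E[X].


Write X = Σ X_I over the C(27, 2) = 351 pairs i < j, with X_I the indicator of one inversion.
There are 351 indicators.
For each fixed pair i < j, the values π(i) and π(j) are two distinct elements of {1, …, 27} in uniformly random order; by symmetry P[π(i) > π(j)] = 1/2.
By linearity: E[X] = 351 · (1/2) = C(27, 2) · (1/2) = 351/2 = 351/2 ≈ 175.5000.

E[X] = 351/2 = 175.5000.


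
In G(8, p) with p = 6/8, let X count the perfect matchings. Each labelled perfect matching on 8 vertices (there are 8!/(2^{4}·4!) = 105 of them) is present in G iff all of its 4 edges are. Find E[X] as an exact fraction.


K_8 has 8!/(2^{4}·4!) = 105 labelled perfect matchings.
For each such perfect matching H, let X_H = 1 if all 4 edges of H are present in G. Then P[X_H = 1] = p^{4} = (3/4)^{4} = 81/256.
By linearity: E[X] = Σ_H E[X_H] = 105 · p^{4} = 105 · 81/256 = 8505/256.
Numerically: E[X] ≈ 33.2227.

E[X] = 105 · (3/4)^{4} = 8505/256 ≈ 33.2227.


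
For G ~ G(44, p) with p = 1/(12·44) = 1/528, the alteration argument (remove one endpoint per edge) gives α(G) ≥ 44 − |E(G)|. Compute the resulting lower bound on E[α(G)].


E[|E(G)|] = C(44, 2)·p = 946 · (1/528) = 43/24.
E[α(G)] ≥ n − E[|E(G)|] = 44 − 43/24 = 1013/24.
Numerically: ≈ 42.208333.
(This is only a lower bound; the true E[α(G)] may be larger.)

E[α(G)] ≥ 1013/24 ≈ 42.208333.


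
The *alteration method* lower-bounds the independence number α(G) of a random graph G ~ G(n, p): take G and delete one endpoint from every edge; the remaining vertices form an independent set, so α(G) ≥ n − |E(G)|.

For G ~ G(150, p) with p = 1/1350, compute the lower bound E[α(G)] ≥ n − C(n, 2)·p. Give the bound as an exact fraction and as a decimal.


E[|E(G)|] = C(150, 2)·p = 11175 · (1/1350) = 149/18.
E[α(G)] ≥ n − E[|E(G)|] = 150 − 149/18 = 2551/18.
Numerically: ≈ 141.7222.
(This is only a lower bound; the true E[α(G)] may be larger.)

E[α(G)] ≥ 2551/18 ≈ 141.7222.


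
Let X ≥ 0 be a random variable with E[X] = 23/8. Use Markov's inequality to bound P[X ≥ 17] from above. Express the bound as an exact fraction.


μ = E[X] = 23/8, a = 17.
Markov: P[X ≥ 17] ≤ μ/a = (23/8)/17 = 23/136.
Numerically: ≈ 0.169118.
(Since a = 17 > μ = 2.875000, the bound 23/136 is < 1 and informative.)

P[X ≥ 17] ≤ 23/136 ≈ 0.169118.


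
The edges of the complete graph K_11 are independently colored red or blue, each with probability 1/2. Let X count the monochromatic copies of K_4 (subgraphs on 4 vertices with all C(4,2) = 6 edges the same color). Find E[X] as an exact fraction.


Let X = Σ_S X_S over the C(11, 4) = 330 subsets S of size 4, where X_S = 1 if the K_4 on S is monochromatic.
For a fixed S, the K_4 on S has C(4, 2) = 6 edges. P[all 6 edges red] = (1/2)^6, and likewise for blue, so P[monochromatic] = 2·(1/2)^6 = 2^{1 − 6} = 1/32.
Summing: E[X] = C(11, 4) · 2^{1 − 6} = 330 · 1/32 = 165/16.
Numerically: E[X] ≈ 10.3125.

E[X] = C(11,4)·2^(1−C(4,2)) = 165/16 ≈ 10.3125.


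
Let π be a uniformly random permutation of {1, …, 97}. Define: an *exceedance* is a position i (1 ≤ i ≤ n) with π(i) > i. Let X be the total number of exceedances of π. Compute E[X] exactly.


Write X = Σ_{i=1}^{97} X_i, where X_i = 1_{π(i) > i}.
For each fixed i, π(i) is uniform over {1, …, 97} (marginal of a uniform permutation), so P[π(i) > i] = (n − i)/n. Summing: Σ_{i=1}^{97} (n − i)/n = (0 + 1 + … + 96)/97 = 97(97 − 1)/(2·97) = (97 − 1)/2.
Hence E[X] = Σ_{i=1}^{97} (97 − i)/97 = 48 ≈ 48.00000.

E[X] = 48 = 48.00000.


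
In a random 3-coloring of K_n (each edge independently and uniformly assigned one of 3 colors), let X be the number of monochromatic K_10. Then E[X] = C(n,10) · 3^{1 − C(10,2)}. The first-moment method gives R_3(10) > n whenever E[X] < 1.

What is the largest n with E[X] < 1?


We need C(n, 10) · 3^{1 − 45} < 1, i.e. C(n, 10) < 3^{45 − 1} = 984770902183611232881.
Check values of n near the boundary:
  n = 569: C(569, 10) = 905357721286137524328; 905357721286137524328 < 984770902183611232881? YES
  n = 570: C(570, 10) = 921524823451961408691; 921524823451961408691 < 984770902183611232881? YES
  n = 571: C(571, 10) = 937951290893172842001; 937951290893172842001 < 984770902183611232881? YES
  n = 572: C(572, 10) = 954640815642161682606; 954640815642161682606 < 984770902183611232881? YES
  n = 573: C(573, 10) = 971597135635805762226; 971597135635805762226 < 984770902183611232881? YES
  n = 574: C(574, 10) = 988824035203816502691; 988824035203816502691 < 984770902183611232881? NO
The largest n with C(n, 10) < 984770902183611232881 is n = 573 (where E[X] = 35985079097622435638/36472996377170786403 ≈ 0.9866225). Hence R_3(10) > 573, i.e. R_3(10) ≥ 574.

Largest n = 573; hence R_3(10) > 573.


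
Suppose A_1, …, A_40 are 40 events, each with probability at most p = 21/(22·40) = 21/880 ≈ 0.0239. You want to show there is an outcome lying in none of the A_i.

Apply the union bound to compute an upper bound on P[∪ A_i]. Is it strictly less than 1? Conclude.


Union bound: P[∪_{i=1}^{40} A_i] ≤ Σ_i P[A_i] ≤ 40·p = 40·(21/880) = 21/22.
Numerically: 21/22 ≈ 0.9545.
Is 21/22 < 1? YES.
Since P[∪ A_i] ≤ 21/22 < 1, the complement has P[∩ A_i^c] ≥ 1 − 21/22 = 1/22 > 0, so some outcome avoids every A_i.

40·p = 21/22 ≈ 0.9545; existence CERTIFIED by the union bound.


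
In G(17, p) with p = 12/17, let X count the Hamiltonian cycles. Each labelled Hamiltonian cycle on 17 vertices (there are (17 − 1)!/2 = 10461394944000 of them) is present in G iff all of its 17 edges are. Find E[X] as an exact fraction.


K_17 has (17 − 1)!/2 = 10461394944000 labelled Hamiltonian cycles.
For each such Hamiltonian cycle H, let X_H = 1 if all 17 edges of H are present in G. Then P[X_H = 1] = p^{17} = (12/17)^{17} = 2218611106740436992/827240261886336764177.
Summing the indicators: E[X] = Σ_H E[X_H] = 10461394944000 · p^{17} = 10461394944000 · 2218611106740436992/827240261886336764177 = 23209767014756651868459368448000/827240261886336764177.
Numerically: E[X] ≈ 2.8057e+10.

E[X] = 10461394944000 · (12/17)^{17} = 23209767014756651868459368448000/827240261886336764177 ≈ 2.8057e+10.


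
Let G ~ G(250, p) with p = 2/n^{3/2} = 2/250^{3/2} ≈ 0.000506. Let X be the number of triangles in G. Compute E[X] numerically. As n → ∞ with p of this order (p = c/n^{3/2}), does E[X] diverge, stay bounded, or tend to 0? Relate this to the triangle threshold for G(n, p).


Number of potential triangles: C(250, 3) = 2573000.
Each occurs with probability p³ ≈ (0.000506)³ ≈ 1.29527e-10.
By linearity: E[X] = C(250, 3)·p³ ≈ 2573000 · 1.29527e-10 ≈ 0.000.
Since α = 3/2 > 1, p = c/n^{3/2} = o(1/n) is below the triangle threshold p ~ 1/n. Asymptotically E[X] ~ (c³/6)·n^{3(1−α)} = (2³/6)·n^{-1.5} → 0, so by Markov's inequality G has no triangles w.h.p.

E[X] ≈ 0.000; in regime p = Θ(1/n^{3/2}) E[X] tends to 0 (below the triangle threshold p ~ 1/n).


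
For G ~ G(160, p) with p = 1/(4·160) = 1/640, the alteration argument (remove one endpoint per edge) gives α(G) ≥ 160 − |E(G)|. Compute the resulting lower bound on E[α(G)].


E[|E(G)|] = C(160, 2)·p = 12720 · (1/640) = 159/8.
E[α(G)] ≥ n − E[|E(G)|] = 160 − 159/8 = 1121/8.
Numerically: ≈ 140.125000.
(This is only a lower bound; the true E[α(G)] may be larger.)

E[α(G)] ≥ 1121/8 ≈ 140.125000.


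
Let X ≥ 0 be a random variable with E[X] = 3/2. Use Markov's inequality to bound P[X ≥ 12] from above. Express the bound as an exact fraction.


μ = E[X] = 3/2, a = 12.
Markov: P[X ≥ 12] ≤ μ/a = (3/2)/12 = 1/8.
Numerically: ≈ 0.125000.
(Since a = 12 > μ = 1.500000, the bound 1/8 is < 1 and informative.)

P[X ≥ 12] ≤ 1/8 ≈ 0.125000.


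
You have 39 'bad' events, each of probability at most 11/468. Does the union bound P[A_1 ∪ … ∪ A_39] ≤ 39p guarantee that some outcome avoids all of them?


Union bound: P[∪_{i=1}^{39} A_i] ≤ Σ_i P[A_i] ≤ 39·p = 39·(11/468) = 11/12.
Numerically: 11/12 ≈ 0.91667.
Is 11/12 < 1? YES.
Since P[∪ A_i] ≤ 11/12 < 1, the complement has P[∩ A_i^c] ≥ 1 − 11/12 = 1/12 > 0, so some outcome avoids every A_i.

39·p = 11/12 ≈ 0.91667; existence CERTIFIED by the union bound.


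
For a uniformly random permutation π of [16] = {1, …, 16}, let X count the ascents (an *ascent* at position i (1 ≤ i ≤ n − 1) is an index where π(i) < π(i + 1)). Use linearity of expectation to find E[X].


Write X = Σ X_I over i = 1, …, 15, with X_I the indicator of one ascent.
There are 15 indicators.
For each fixed i, the pair (π(i), π(i+1)) is a uniformly random ordered pair of distinct values from {1, …, 16}; by symmetry P[π(i) < π(i+1)] = 1/2.
By linearity: E[X] = 15 · (1/2) = (16 − 1) · (1/2) = 15/2 ≈ 7.500.

E[X] = 15/2 = 7.500.


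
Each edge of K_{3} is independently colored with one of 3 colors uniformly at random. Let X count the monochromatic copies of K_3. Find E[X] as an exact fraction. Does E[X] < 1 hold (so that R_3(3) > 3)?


E[X] = C(3, 3) · 3^{1 − 3} = 1 · 3^{−2} = 1/9.
As a reduced fraction: E[X] = 1/9 ≈ 0.111111.
Is E[X] < 1? YES.
Since E[X] < 1, there exists a 3-coloring of K_{3} with no monochromatic K_3; hence R_3(3) > 3.

E[X] = 1/9 ≈ 0.111111; E[X] < 1, so R_3(3) > 3.


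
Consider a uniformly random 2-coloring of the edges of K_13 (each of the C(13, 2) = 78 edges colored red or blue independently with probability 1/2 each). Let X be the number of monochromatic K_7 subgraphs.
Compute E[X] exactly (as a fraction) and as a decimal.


Let X = Σ_S X_S over the C(13, 7) = 1716 subsets S of size 7, where X_S = 1 if the K_7 on S is monochromatic.
For a fixed S, the K_7 on S has C(7, 2) = 21 edges. P[all 21 edges red] = (1/2)^21, and likewise for blue, so P[monochromatic] = 2·(1/2)^21 = 2^{1 − 21} = 1/1048576.
By linearity of expectation: E[X] = C(13, 7) · 2^{1 − 21} = 1716 · 1/1048576 = 429/262144.
Numerically: E[X] ≈ 0.00164.

E[X] = C(13,7)·2^(1−C(7,2)) = 429/262144 ≈ 0.00164.


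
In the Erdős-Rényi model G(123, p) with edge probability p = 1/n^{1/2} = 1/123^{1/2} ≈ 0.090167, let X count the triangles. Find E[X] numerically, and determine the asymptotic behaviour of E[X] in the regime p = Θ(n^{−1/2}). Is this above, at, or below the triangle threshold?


Number of potential triangles: C(123, 3) = 302621.
Each occurs with probability p³ ≈ (0.090167)³ ≈ 7.3306474e-04.
By linearity: E[X] = C(123, 3)·p³ ≈ 302621 · 7.3306474e-04 ≈ 221.84079.
Since α = 1/2 < 1, p = c/n^{1/2} ≫ 1/n is above the triangle threshold p ~ 1/n. Asymptotically E[X] ~ (c³/6)·n^{3(1−α)} = (1³/6)·n^{1.5} → ∞; triangles are abundant w.h.p.

E[X] ≈ 221.84079; in regime p = Θ(1/n^{1/2}) E[X] diverges (above the triangle threshold p ~ 1/n).


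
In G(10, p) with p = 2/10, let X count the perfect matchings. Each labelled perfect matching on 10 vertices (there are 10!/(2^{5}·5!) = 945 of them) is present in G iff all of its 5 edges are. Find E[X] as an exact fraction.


K_10 has 10!/(2^{5}·5!) = 945 labelled perfect matchings.
For each such perfect matching H, let X_H = 1 if all 5 edges of H are present in G. Then P[X_H = 1] = p^{5} = (1/5)^{5} = 1/3125.
Summing the indicators: E[X] = Σ_H E[X_H] = 945 · p^{5} = 945 · 1/3125 = 189/625.
Numerically: E[X] ≈ 0.3024.

E[X] = 945 · (1/5)^{5} = 189/625 ≈ 0.3024.


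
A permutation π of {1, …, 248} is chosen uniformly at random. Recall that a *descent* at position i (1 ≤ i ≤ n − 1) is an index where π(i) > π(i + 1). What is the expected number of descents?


Write X = Σ X_I over i = 1, …, 247, with X_I the indicator of one descent.
There are 247 indicators.
For each fixed i, the pair (π(i), π(i+1)) is a uniformly random ordered pair of distinct values from {1, …, 248}; by symmetry P[π(i) > π(i+1)] = 1/2.
By linearity: E[X] = 247 · (1/2) = (248 − 1) · (1/2) = 247/2 ≈ 123.500000.

E[X] = 247/2 = 123.500000.


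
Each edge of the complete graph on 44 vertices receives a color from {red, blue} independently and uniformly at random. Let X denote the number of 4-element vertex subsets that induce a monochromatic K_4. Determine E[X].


Let X = Σ_S X_S over the C(44, 4) = 135751 subsets S of size 4, where X_S = 1 if the K_4 on S is monochromatic.
For a fixed S, the K_4 on S has C(4, 2) = 6 edges. P[all 6 edges red] = (1/2)^6, and likewise for blue, so P[monochromatic] = 2·(1/2)^6 = 2^{1 − 6} = 1/32.
By linearity: E[X] = C(44, 4) · 2^{1 − 6} = 135751 · 1/32 = 135751/32.
Numerically: E[X] ≈ 4242.219.

E[X] = C(44,4)·2^(1−C(4,2)) = 135751/32 ≈ 4242.219.


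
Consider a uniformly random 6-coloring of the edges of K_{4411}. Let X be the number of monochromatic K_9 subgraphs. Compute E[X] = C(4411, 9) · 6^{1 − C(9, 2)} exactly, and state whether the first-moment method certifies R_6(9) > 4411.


E[X] = C(4411, 9) · 6^{1 − 36} = 1727920475134582415883601405 · 6^{−35} = 1727920475134582415883601405/1719070799748422591028658176.
As a reduced fraction: E[X] = 1727920475134582415883601405/1719070799748422591028658176 ≈ 1.00515.
Is E[X] < 1? NO.
Since E[X] ≥ 1, the first-moment bound is inconclusive at n = 4411; it does NOT by itself certify R_6(9) > 4411.

E[X] = 1727920475134582415883601405/1719070799748422591028658176 ≈ 1.00515; E[X] ≥ 1; first-moment method inconclusive here.


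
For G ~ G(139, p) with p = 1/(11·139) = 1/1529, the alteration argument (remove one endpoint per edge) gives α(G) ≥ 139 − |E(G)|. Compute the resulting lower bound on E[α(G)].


E[|E(G)|] = C(139, 2)·p = 9591 · (1/1529) = 69/11.
E[α(G)] ≥ n − E[|E(G)|] = 139 − 69/11 = 1460/11.
Numerically: ≈ 132.727.
(This is only a lower bound; the true E[α(G)] may be larger.)

E[α(G)] ≥ 1460/11 ≈ 132.727.


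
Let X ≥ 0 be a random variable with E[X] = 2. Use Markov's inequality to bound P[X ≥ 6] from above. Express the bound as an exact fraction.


μ = E[X] = 2, a = 6.
Markov: P[X ≥ 6] ≤ μ/a = (2)/6 = 1/3.
Numerically: ≈ 0.3333.
(Since a = 6 > μ = 2.0000, the bound 1/3 is < 1 and informative.)

P[X ≥ 6] ≤ 1/3 ≈ 0.3333.


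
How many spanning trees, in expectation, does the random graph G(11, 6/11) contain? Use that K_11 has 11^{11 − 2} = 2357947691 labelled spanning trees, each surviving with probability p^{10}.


K_11 has 11^{11 − 2} = 2357947691 labelled spanning trees.
For each such spanning tree H, let X_H = 1 if all 10 edges of H are present in G. Then P[X_H = 1] = p^{10} = (6/11)^{10} = 60466176/25937424601.
By linearity of expectation: E[X] = Σ_H E[X_H] = 2357947691 · p^{10} = 2357947691 · 60466176/25937424601 = 60466176/11.
Numerically: E[X] ≈ 5.5e+06.

E[X] = 2357947691 · (6/11)^{10} = 60466176/11 ≈ 5.5e+06.


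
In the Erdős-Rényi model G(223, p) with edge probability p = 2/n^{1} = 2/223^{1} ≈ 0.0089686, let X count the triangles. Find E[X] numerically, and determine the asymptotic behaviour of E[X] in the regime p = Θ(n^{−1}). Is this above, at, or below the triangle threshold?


Number of potential triangles: C(223, 3) = 1823471.
Each occurs with probability p³ ≈ (0.0089686)³ ≈ 7.2139877e-07.
By linearity: E[X] = C(223, 3)·p³ ≈ 1823471 · 7.2139877e-07 ≈ 1.31545.
Here α = 1, so p = 2/n is exactly at the triangle threshold p ~ 1/n. Asymptotically E[X] → c³/6 = 2³/6 = 4/3 ≈ 1.33333, a bounded constant. In this regime the triangle count is asymptotically Poisson(c³/6).

E[X] ≈ 1.31545; in regime p = Θ(1/n^{1}) E[X] stays bounded (at the triangle threshold p ~ 1/n).


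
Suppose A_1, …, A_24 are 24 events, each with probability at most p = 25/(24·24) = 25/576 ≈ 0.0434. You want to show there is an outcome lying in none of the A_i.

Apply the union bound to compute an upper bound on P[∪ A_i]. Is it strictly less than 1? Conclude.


Union bound: P[∪_{i=1}^{24} A_i] ≤ Σ_i P[A_i] ≤ 24·p = 24·(25/576) = 25/24.
Numerically: 25/24 ≈ 1.0417.
Is 25/24 < 1? NO.
Since the bound 25/24 is ≥ 1, the union bound is uninformative here; it does NOT by itself certify existence.

24·p = 25/24 ≈ 1.0417; existence NOT certified by the union bound.


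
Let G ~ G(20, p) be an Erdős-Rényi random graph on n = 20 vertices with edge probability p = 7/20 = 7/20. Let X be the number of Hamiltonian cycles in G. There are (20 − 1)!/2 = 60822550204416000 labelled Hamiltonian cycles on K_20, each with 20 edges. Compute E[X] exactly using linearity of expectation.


K_20 has (20 − 1)!/2 = 60822550204416000 labelled Hamiltonian cycles.
For each such Hamiltonian cycle H, let X_H = 1 if all 20 edges of H are present in G. Then P[X_H = 1] = p^{20} = (7/20)^{20} = 79792266297612001/104857600000000000000000000.
Summing the indicators: E[X] = Σ_H E[X_H] = 60822550204416000 · p^{20} = 60822550204416000 · 79792266297612001/104857600000000000000000000 = 1184855742873690605203907421/25600000000000000000.
Numerically: E[X] ≈ 4.62834e+07.

E[X] = 60822550204416000 · (7/20)^{20} = 1184855742873690605203907421/25600000000000000000 ≈ 4.62834e+07.


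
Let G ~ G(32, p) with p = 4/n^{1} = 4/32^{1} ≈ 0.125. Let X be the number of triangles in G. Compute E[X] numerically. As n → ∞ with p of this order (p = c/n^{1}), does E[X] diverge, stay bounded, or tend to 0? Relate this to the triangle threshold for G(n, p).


Number of potential triangles: C(32, 3) = 4960.
Each occurs with probability p³ ≈ (0.125)³ ≈ 1.9531250e-03.
By linearity: E[X] = C(32, 3)·p³ ≈ 4960 · 1.9531250e-03 ≈ 9.68750.
Here α = 1, so p = 4/n is exactly at the triangle threshold p ~ 1/n. Asymptotically E[X] → c³/6 = 4³/6 = 32/3 ≈ 10.66667, a bounded constant. In this regime the triangle count is asymptotically Poisson(c³/6).

E[X] ≈ 9.68750; in regime p = Θ(1/n^{1}) E[X] stays bounded (at the triangle threshold p ~ 1/n).


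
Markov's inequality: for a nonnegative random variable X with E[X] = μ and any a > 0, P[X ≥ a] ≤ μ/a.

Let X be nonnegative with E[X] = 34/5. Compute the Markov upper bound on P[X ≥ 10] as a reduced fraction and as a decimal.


μ = E[X] = 34/5, a = 10.
Markov: P[X ≥ 10] ≤ μ/a = (34/5)/10 = 17/25.
Numerically: ≈ 0.6800.
(Since a = 10 > μ = 6.8000, the bound 17/25 is < 1 and informative.)

P[X ≥ 10] ≤ 17/25 ≈ 0.6800.


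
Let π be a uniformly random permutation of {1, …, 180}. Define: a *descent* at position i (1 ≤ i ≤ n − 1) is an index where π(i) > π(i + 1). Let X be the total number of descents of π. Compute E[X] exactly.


Write X = Σ X_I over i = 1, …, 179, with X_I the indicator of one descent.
There are 179 indicators.
For each fixed i, the pair (π(i), π(i+1)) is a uniformly random ordered pair of distinct values from {1, …, 180}; by symmetry P[π(i) > π(i+1)] = 1/2.
By linearity: E[X] = 179 · (1/2) = (180 − 1) · (1/2) = 179/2 ≈ 89.50000.

E[X] = 179/2 = 89.50000.


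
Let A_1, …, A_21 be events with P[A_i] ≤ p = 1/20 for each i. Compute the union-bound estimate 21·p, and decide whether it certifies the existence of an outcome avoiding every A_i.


Union bound: P[∪_{i=1}^{21} A_i] ≤ Σ_i P[A_i] ≤ 21·p = 21·(1/20) = 21/20.
Numerically: 21/20 ≈ 1.05000.
Is 21/20 < 1? NO.
Since the bound 21/20 is ≥ 1, the union bound is uninformative here; it does NOT by itself certify existence.

21·p = 21/20 ≈ 1.05000; existence NOT certified by the union bound.


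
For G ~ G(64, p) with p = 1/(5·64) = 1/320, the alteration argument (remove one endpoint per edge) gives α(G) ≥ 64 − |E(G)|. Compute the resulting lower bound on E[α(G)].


E[|E(G)|] = C(64, 2)·p = 2016 · (1/320) = 63/10.
E[α(G)] ≥ n − E[|E(G)|] = 64 − 63/10 = 577/10.
Numerically: ≈ 57.7000.
(This is only a lower bound; the true E[α(G)] may be larger.)

E[α(G)] ≥ 577/10 ≈ 57.7000.


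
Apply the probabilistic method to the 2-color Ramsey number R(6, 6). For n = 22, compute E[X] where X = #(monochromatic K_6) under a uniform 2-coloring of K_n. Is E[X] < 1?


E[X] = C(22, 6) · 2^{1 − 15} = 74613 · 2^{−14} = 74613/16384.
As a reduced fraction: E[X] = 74613/16384 ≈ 4.5540161.
Is E[X] < 1? NO.
Since E[X] ≥ 1, the first-moment bound is inconclusive at n = 22; it does NOT by itself certify R(6, 6) > 22.

E[X] = 74613/16384 ≈ 4.5540161; E[X] ≥ 1; first-moment method inconclusive here.


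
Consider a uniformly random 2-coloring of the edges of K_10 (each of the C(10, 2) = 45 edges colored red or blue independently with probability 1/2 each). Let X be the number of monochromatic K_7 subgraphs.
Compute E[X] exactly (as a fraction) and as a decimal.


Let X = Σ_S X_S over the C(10, 7) = 120 subsets S of size 7, where X_S = 1 if the K_7 on S is monochromatic.
For a fixed S, the K_7 on S has C(7, 2) = 21 edges. P[all 21 edges red] = (1/2)^21, and likewise for blue, so P[monochromatic] = 2·(1/2)^21 = 2^{1 − 21} = 1/1048576.
By linearity: E[X] = C(10, 7) · 2^{1 − 21} = 120 · 1/1048576 = 15/131072.
Numerically: E[X] ≈ 0.0001.

E[X] = C(10,7)·2^(1−C(7,2)) = 15/131072 ≈ 0.0001.


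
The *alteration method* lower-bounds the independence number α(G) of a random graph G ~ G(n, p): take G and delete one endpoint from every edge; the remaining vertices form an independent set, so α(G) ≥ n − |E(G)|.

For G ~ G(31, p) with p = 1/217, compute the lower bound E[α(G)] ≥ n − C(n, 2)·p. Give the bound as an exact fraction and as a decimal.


E[|E(G)|] = C(31, 2)·p = 465 · (1/217) = 15/7.
E[α(G)] ≥ n − E[|E(G)|] = 31 − 15/7 = 202/7.
Numerically: ≈ 28.85714.
(This is only a lower bound; the true E[α(G)] may be larger.)

E[α(G)] ≥ 202/7 ≈ 28.85714.


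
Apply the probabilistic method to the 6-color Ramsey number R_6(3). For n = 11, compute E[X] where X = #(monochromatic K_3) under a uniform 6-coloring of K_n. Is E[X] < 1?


E[X] = C(11, 3) · 6^{1 − 3} = 165 · 6^{−2} = 165/36.
As a reduced fraction: E[X] = 55/12 ≈ 4.583333.
Is E[X] < 1? NO.
Since E[X] ≥ 1, the first-moment bound is inconclusive at n = 11; it does NOT by itself certify R_6(3) > 11.

E[X] = 55/12 ≈ 4.583333; E[X] ≥ 1; first-moment method inconclusive here.


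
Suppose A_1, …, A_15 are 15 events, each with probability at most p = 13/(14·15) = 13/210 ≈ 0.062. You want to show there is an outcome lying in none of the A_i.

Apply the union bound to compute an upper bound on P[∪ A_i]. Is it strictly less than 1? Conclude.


Union bound: P[∪_{i=1}^{15} A_i] ≤ Σ_i P[A_i] ≤ 15·p = 15·(13/210) = 13/14.
Numerically: 13/14 ≈ 0.929.
Is 13/14 < 1? YES.
Since P[∪ A_i] ≤ 13/14 < 1, the complement has P[∩ A_i^c] ≥ 1 − 13/14 = 1/14 > 0, so some outcome avoids every A_i.

15·p = 13/14 ≈ 0.929; existence CERTIFIED by the union bound.


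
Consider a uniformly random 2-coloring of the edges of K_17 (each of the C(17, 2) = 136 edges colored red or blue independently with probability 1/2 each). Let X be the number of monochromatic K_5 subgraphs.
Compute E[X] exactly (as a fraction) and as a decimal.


Let X = Σ_S X_S over the C(17, 5) = 6188 subsets S of size 5, where X_S = 1 if the K_5 on S is monochromatic.
For a fixed S, the K_5 on S has C(5, 2) = 10 edges. P[all 10 edges red] = (1/2)^10, and likewise for blue, so P[monochromatic] = 2·(1/2)^10 = 2^{1 − 10} = 1/512.
Summing: E[X] = C(17, 5) · 2^{1 − 10} = 6188 · 1/512 = 1547/128.
Numerically: E[X] ≈ 12.085938.

E[X] = C(17,5)·2^(1−C(5,2)) = 1547/128 ≈ 12.085938.


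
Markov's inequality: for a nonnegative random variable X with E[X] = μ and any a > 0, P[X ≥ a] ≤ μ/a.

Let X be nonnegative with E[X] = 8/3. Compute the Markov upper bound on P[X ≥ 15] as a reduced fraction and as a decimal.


μ = E[X] = 8/3, a = 15.
Markov: P[X ≥ 15] ≤ μ/a = (8/3)/15 = 8/45.
Numerically: ≈ 0.17778.
(Since a = 15 > μ = 2.66667, the bound 8/45 is < 1 and informative.)

P[X ≥ 15] ≤ 8/45 ≈ 0.17778.


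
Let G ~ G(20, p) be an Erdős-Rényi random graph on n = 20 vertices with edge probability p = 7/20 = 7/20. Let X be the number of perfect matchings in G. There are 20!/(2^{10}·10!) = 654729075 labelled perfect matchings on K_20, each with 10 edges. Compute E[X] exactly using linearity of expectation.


K_20 has 20!/(2^{10}·10!) = 654729075 labelled perfect matchings.
For each such perfect matching H, let X_H = 1 if all 10 edges of H are present in G. Then P[X_H = 1] = p^{10} = (7/20)^{10} = 282475249/10240000000000.
By linearity of expectation: E[X] = Σ_H E[X_H] = 654729075 · p^{10} = 654729075 · 282475249/10240000000000 = 7397790339526587/409600000000.
Numerically: E[X] ≈ 1.81e+04.

E[X] = 654729075 · (7/20)^{10} = 7397790339526587/409600000000 ≈ 1.81e+04.
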